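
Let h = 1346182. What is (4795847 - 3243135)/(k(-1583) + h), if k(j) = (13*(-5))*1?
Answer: 1552712/1346117 ≈ 1.1535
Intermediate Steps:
k(j) = -65 (k(j) = -65*1 = -65)
(4795847 - 3243135)/(k(-1583) + h) = (4795847 - 3243135)/(-65 + 1346182) = 1552712/1346117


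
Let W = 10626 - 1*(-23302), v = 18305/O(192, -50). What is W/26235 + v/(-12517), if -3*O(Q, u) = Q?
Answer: 27659545339/21016543680 ≈ 1.3161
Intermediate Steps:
O(Q, u) = -Q/3
v = -18305/64 (v = 18305/((-1/3*192)) = 18305/(-64) = 18305*(-1/64) = -18305/64 ≈ -286.02)
W = 33928 (W = 10626 + 23302 = 33928)
W/26235 + v/(-12517) = 33928/26235 - 18305/64/(-12517) = 33928*(1/26235) - 18305/64*(-1/12517) = 33928/26235 + 18305/801088 = 27659545339/21016543680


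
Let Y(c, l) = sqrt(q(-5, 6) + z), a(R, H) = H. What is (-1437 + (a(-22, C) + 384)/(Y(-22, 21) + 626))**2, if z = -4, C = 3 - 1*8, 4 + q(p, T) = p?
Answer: 2*(-404251611446*I + 1292125971*sqrt(13))/(-391863*I + 1252*sqrt(13)) ≈ 2.0632e+6 + 10.017*I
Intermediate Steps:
q(p, T) = -4 + p
C = -5 (C = 3 - 8 = -5)
Y(c, l) = I*sqrt(13) (Y(c, l) = sqrt((-4 - 5) - 4) = sqrt(-9 - 4) = sqrt(-13) = I*sqrt(13))
(-1437 + (a(-22, C) + 384)/(Y(-22, 21) + 626))**2 = (-1437 + (-5 + 384)/(I*sqrt(13) + 626))**2 = (-1437 + 379/(626 + I*sqrt(13)))**2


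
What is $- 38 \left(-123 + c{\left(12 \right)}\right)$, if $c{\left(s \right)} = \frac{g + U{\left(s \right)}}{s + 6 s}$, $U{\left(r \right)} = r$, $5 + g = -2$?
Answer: $\frac{196213}{42} \approx 4671.7$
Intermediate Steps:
$g = -7$ ($g = -5 - 2 = -7$)
$c{\left(s \right)} = \frac{-7 + s}{7 s}$ ($c{\left(s \right)} = \frac{-7 + s}{s + 6 s} = \frac{-7 + s}{7 s}$)
$- 38 \left(-123 + c{\left(12 \right)}\right) = - 38 \left(-123 + \frac{-7 + 12}{7 \cdot 12}\right) = - 38 \left(-123 + \frac{1}{7} \cdot \frac{1}{12} \cdot 5\right) = - 38 \left(-123 + \frac{5}{84}\right) = \left(-38\right) \left(- \frac{10327}{84}\right) = \frac{196213}{42}$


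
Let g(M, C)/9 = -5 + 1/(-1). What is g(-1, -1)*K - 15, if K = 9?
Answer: -501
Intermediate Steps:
g(M, C) = -54 (g(M, C) = 9*(-5 + 1/(-1)) = 9*(-5 - 1) = 9*(-6) = -54)
g(-1, -1)*K - 15 = -54*9 - 15 = -486 - 15 = -501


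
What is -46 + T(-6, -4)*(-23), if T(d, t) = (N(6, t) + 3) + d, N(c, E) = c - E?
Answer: -207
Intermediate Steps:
T(d, t) = 9 + d - t (T(d, t) = ((6 - t) + 3) + d = (9 - t) + d = 9 + d - t)
-46 + T(-6, -4)*(-23) = -46 + (9 - 6 - 1*(-4))*(-23) = -46 + (9 - 6 + 4)*(-23) = -46 + 7*(-23) = -46 - 161 = -207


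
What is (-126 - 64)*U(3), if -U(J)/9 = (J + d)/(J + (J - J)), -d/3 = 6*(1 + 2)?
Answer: -29070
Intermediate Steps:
d = -54 (d = -18*(1 + 2) = -18*3 = -3*18 = -54)
U(J) = -9*(-54 + J)/J (U(J) = -9*(J - 54)/(J + (J - J)) = -9*(-54 + J)/(J + 0) = -9*(-54 + J)/J)
(-126 - 64)*U(3) = (-126 - 64)*(-9 + 486/3) = -190*(-9 + 486*(1/3)) = -190*(-9 + 162) = -190*153 = -29070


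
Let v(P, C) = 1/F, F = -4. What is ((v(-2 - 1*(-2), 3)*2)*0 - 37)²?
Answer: 1369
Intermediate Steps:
v(P, C) = -¼ (v(P, C) = 1/(-4) = -¼)
((v(-2 - 1*(-2), 3)*2)*0 - 37)² = (-¼*2*0 - 37)² = (-½*0 - 37)² = (0 - 37)² = (-37)² = 1369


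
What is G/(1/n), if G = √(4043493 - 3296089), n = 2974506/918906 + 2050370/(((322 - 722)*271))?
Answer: -26027680747*√186851/830078420 ≈ -13554.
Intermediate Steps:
n = -26027680747/1660156840 (n = 2974506*(1/918906) + 2050370/((-400*271)) = 495751/153151 + 2050370/(-108400) = 495751/153151 + 2050370*(-1/108400) = 495751/153151 - 205037/10840 = -26027680747/1660156840 ≈ -15.678)
G = 2*√186851 (G = √747404 = 2*√186851 ≈ 864.53)
G/(1/n) = (2*√186851)/(1/(-26027680747/1660156840)) = (2*√186851)/(-1660156840/26027680747) = (2*√186851)*(-26027680747/1660156840) = -26027680747*√186851/830078420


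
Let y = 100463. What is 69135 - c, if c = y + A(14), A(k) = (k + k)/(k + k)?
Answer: -31329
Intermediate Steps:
A(k) = 1 (A(k) = (2*k)/((2*k)) = (2*k)*(1/(2*k)) = 1)
c = 100464 (c = 100463 + 1 = 100464)
69135 - c = 69135 - 1*100464 = 69135 - 100464 = -31329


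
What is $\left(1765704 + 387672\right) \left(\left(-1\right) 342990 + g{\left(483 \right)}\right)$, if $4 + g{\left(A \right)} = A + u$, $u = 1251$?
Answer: $-734861093760$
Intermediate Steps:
$g{\left(A \right)} = 1247 + A$ ($g{\left(A \right)} = -4 + \left(A + 1251\right) = -4 + \left(1251 + A\right) = 1247 + A$)
$\left(1765704 + 387672\right) \left(\left(-1\right) 342990 + g{\left(483 \right)}\right) = \left(1765704 + 387672\right) \left(\left(-1\right) 342990 + \left(1247 + 483\right)\right) = 2153376 \left(-342990 + 1730\right) = 2153376 \left(-341260\right) = -734861093760$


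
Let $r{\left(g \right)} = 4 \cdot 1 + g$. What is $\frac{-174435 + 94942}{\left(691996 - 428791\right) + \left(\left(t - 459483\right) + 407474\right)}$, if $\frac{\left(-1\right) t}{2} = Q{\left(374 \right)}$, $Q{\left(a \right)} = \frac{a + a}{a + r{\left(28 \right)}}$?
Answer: $- \frac{16137079}{42872040} \approx -0.3764$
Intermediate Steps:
$r{\left(g \right)} = 4 + g$
$Q{\left(a \right)} = \frac{2 a}{32 + a}$ ($Q{\left(a \right)} = \frac{a + a}{a + \left(4 + 28\right)} = \frac{2 a}{a + 32} = \frac{2 a}{32 + a}$)
$t = - \frac{748}{203}$ ($t = - 2 \cdot 2 \cdot 374 \frac{1}{32 + 374} = - 2 \cdot 2 \cdot 374 \cdot \frac{1}{406} = \left(-2\right) \frac{374}{203} = - \frac{748}{203} \approx -3.6847$)
$\frac{-174435 + 94942}{\left(691996 - 428791\right) + \left(\left(t - 459483\right) + 407474\right)} = \frac{-174435 + 94942}{\left(691996 - 428791\right) + \left(\left(- \frac{748}{203} - 459483\right) + 407474\right)} = - \frac{79493}{263205 + \left(- \frac{93275797}{203} + 407474\right)} = - \frac{79493}{263205 - \frac{10558575}{203}} = - \frac{79493}{\frac{42872040}{203}} = \left(-79493\right) \frac{203}{42872040} = - \frac{16137079}{42872040}$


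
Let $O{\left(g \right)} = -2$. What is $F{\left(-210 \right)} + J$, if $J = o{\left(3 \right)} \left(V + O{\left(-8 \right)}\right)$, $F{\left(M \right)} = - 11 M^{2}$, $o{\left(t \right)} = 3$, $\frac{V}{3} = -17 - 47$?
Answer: $-485682$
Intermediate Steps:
$V = -192$ ($V = 3 \left(-17 - 47\right) = 3 \left(-64\right) = -192$)
$J = -582$ ($J = 3 \left(-192 - 2\right) = 3 \left(-194\right) = -582$)
$F{\left(-210 \right)} + J = - 11 \left(-210\right)^{2} - 582 = \left(-11\right) 44100 - 582 = -485100 - 582 = -485682$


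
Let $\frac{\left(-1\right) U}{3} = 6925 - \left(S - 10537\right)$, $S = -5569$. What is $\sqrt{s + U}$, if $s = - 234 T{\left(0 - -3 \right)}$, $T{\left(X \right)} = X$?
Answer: $3 i \sqrt{7755} \approx 264.19 i$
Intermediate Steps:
$U = -69093$ ($U = - 3 \left(6925 - \left(-5569 - 10537\right)\right) = - 3 \left(6925 - -16106\right) = - 3 \left(6925 + 16106\right) = \left(-3\right) 23031 = -69093$)
$s = -702$ ($s = - 234 \left(0 - -3\right) = - 234 \left(0 + 3\right) = \left(-234\right) 3 = -702$)
$\sqrt{s + U} = \sqrt{-702 - 69093} = \sqrt{-69795} = 3 i \sqrt{7755}$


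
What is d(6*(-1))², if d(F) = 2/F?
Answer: ⅑ ≈ 0.11111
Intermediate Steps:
d(6*(-1))² = (2/((6*(-1))))² = (2/(-6))² = (2*(-⅙))² = (-⅓)² = ⅑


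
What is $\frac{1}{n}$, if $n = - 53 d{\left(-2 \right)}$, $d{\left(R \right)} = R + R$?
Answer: $\frac{1}{212} \approx 0.004717$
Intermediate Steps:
$d{\left(R \right)} = 2 R$
$n = 212$ ($n = - 53 \cdot 2 \left(-2\right) = \left(-53\right) \left(-4\right) = 212$)
$\frac{1}{n} = \frac{1}{212}$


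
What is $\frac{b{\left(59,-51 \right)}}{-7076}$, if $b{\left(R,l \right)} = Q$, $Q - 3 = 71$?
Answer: $- \frac{37}{3538} \approx -0.010458$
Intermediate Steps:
$Q = 74$ ($Q = 3 + 71 = 74$)
$b{\left(R,l \right)} = 74$
$\frac{b{\left(59,-51 \right)}}{-7076} = \frac{74}{-7076} = 74 \left(- \frac{1}{7076}\right) = - \frac{37}{3538}$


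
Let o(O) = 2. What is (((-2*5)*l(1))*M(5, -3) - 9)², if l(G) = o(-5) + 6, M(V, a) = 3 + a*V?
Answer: 904401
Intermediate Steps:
M(V, a) = 3 + V*a
l(G) = 8 (l(G) = 2 + 6 = 8)
(((-2*5)*l(1))*M(5, -3) - 9)² = ((-2*5*8)*(3 + 5*(-3)) - 9)² = ((-10*8)*(3 - 15) - 9)² = (-80*(-12) - 9)² = (960 - 9)² = 951² = 904401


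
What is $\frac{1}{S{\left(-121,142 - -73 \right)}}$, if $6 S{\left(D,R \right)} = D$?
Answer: $- \frac{6}{121} \approx -0.049587$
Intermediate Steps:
$S{\left(D,R \right)} = \frac{D}{6}$
$\frac{1}{S{\left(-121,142 - -73 \right)}} = \frac{1}{\frac{1}{6} \left(-121\right)} = \frac{1}{- \frac{121}{6}} = - \frac{6}{121}$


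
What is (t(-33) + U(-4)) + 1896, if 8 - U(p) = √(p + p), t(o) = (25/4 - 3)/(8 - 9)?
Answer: 7603/4 - 2*I*√2 ≈ 1900.8 - 2.8284*I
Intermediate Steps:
t(o) = -13/4 (t(o) = (25*(¼) - 3)/(-1) = (25/4 - 3)*(-1) = (13/4)*(-1) = -13/4)
U(p) = 8 - √2*√p (U(p) = 8 - √(p + p) = 8 - √(2*p) = 8 - √2*√p)
(t(-33) + U(-4)) + 1896 = (-13/4 + (8 - √2*√(-4))) + 1896 = (-13/4 + (8 - √2*2*I)) + 1896 = (-13/4 + (8 - 2*I*√2)) + 1896 = (19/4 - 2*I*√2) + 1896 = 7603/4 - 2*I*√2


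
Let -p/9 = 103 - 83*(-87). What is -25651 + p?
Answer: -91567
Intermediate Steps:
p = -65916 (p = -9*(103 - 83*(-87)) = -9*(103 + 7221) = -9*7324 = -65916)
-25651 + p = -25651 - 65916 = -91567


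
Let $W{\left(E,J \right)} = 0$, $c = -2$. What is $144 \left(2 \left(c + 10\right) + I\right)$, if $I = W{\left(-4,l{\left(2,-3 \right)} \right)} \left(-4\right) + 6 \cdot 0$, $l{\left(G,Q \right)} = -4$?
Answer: $2304$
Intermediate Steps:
$I = 0$ ($I = 0 \left(-4\right) + 6 \cdot 0 = 0 + 0 = 0$)
$144 \left(2 \left(c + 10\right) + I\right) = 144 \left(2 \left(-2 + 10\right) + 0\right) = 144 \left(2 \cdot 8 + 0\right) = 144 \left(16 + 0\right) = 144 \cdot 16 = 2304$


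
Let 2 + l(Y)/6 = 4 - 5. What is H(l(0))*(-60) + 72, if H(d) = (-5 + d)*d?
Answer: -24768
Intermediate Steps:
l(Y) = -18 (l(Y) = -12 + 6*(4 - 5) = -12 + 6*(-1) = -12 - 6 = -18)
H(d) = d*(-5 + d)
H(l(0))*(-60) + 72 = -18*(-5 - 18)*(-60) + 72 = -18*(-23)*(-60) + 72 = 414*(-60) + 72 = -24840 + 72 = -24768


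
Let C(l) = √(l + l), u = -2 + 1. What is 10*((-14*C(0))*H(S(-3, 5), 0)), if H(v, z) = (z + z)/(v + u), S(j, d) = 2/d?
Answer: 0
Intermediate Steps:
u = -1
C(l) = √2*√l (C(l) = √(2*l) = √2*√l)
H(v, z) = 2*z/(-1 + v) (H(v, z) = (z + z)/(v - 1) = (2*z)/(-1 + v) = 2*z/(-1 + v))
10*((-14*C(0))*H(S(-3, 5), 0)) = 10*((-14*√2*√0)*(2*0/(-1 + 2/5))) = 10*((-14*√2*0)*(2*0/(-1 + 2*(⅕)))) = 10*((-14*0)*(2*0/(-1 + ⅖))) = 10*(0*(2*0/(-⅗))) = 10*(0*(2*0*(-5/3))) = 10*(0*0) = 10*0 = 0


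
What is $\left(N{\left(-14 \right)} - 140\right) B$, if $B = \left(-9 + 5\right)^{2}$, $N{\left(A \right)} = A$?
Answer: $-2464$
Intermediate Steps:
$B = 16$ ($B = \left(-4\right)^{2} = 16$)
$\left(N{\left(-14 \right)} - 140\right) B = \left(-14 - 140\right) 16 = \left(-154\right) 16 = -2464$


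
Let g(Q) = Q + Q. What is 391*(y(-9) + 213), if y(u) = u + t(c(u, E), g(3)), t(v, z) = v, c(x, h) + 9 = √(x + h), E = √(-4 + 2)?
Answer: 76245 + 391*√(-9 + I*√2) ≈ 76337.0 + 1176.6*I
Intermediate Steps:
E = I*√2 (E = √(-2) = I*√2 ≈ 1.4142*I)
g(Q) = 2*Q
c(x, h) = -9 + √(h + x) (c(x, h) = -9 + √(x + h) = -9 + √(h + x))
y(u) = -9 + u + √(u + I*√2) (y(u) = u + (-9 + √(I*√2 + u)) = u + (-9 + √(u + I*√2)) = -9 + u + √(u + I*√2))
391*(y(-9) + 213) = 391*((-9 - 9 + √(-9 + I*√2)) + 213) = 391*((-18 + √(-9 + I*√2)) + 213) = 391*(195 + √(-9 + I*√2)) = 76245 + 391*√(-9 + I*√2)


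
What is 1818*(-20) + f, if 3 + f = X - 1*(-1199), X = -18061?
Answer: -53225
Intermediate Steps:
f = -16865 (f = -3 + (-18061 - 1*(-1199)) = -3 + (-18061 + 1199) = -3 - 16862 = -16865)
1818*(-20) + f = 1818*(-20) - 16865 = -36360 - 16865 = -53225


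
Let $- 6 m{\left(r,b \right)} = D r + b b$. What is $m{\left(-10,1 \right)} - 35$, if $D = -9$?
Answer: $- \frac{301}{6} \approx -50.167$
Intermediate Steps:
$m{\left(r,b \right)} = - \frac{b^{2}}{6} + \frac{3 r}{2}$ ($m{\left(r,b \right)} = - \frac{- 9 r + b b}{6} = - \frac{- 9 r + b^{2}}{6} = - \frac{b^{2} - 9 r}{6} = - \frac{b^{2}}{6} + \frac{3 r}{2}$)
$m{\left(-10,1 \right)} - 35 = \left(- \frac{1^{2}}{6} + \frac{3}{2} \left(-10\right)\right) - 35 = \left(\left(- \frac{1}{6}\right) 1 - 15\right) - 35 = \left(- \frac{1}{6} - 15\right) - 35 = - \frac{91}{6} - 35 = - \frac{301}{6}$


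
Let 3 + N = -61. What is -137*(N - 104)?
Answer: 23016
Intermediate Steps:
N = -64 (N = -3 - 61 = -64)
-137*(N - 104) = -137*(-64 - 104) = -137*(-168) = 23016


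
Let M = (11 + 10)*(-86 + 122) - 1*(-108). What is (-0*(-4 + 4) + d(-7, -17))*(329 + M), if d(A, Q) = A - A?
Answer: 0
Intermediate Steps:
d(A, Q) = 0
M = 864 (M = 21*36 + 108 = 756 + 108 = 864)
(-0*(-4 + 4) + d(-7, -17))*(329 + M) = (-0*(-4 + 4) + 0)*(329 + 864) = (-0*0 + 0)*1193 = (-17*0 + 0)*1193 = (0 + 0)*1193 = 0*1193 = 0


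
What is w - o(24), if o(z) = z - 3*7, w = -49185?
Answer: -49188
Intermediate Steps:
o(z) = -21 + z (o(z) = z - 21 = -21 + z)
w - o(24) = -49185 - (-21 + 24) = -49185 - 1*3 = -49185 - 3 = -49188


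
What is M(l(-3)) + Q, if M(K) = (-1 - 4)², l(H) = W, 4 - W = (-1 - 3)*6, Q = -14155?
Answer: -14130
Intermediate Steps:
W = 28 (W = 4 - (-1 - 3)*6 = 4 - (-4)*6 = 4 - 1*(-24) = 4 + 24 = 28)
l(H) = 28
M(K) = 25 (M(K) = (-5)² = 25)
M(l(-3)) + Q = 25 - 14155 = -14130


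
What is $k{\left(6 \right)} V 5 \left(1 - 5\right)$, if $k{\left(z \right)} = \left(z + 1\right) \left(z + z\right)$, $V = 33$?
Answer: $-55440$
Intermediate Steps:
$k{\left(z \right)} = 2 z \left(1 + z\right)$ ($k{\left(z \right)} = \left(1 + z\right) 2 z = 2 z \left(1 + z\right)$)
$k{\left(6 \right)} V 5 \left(1 - 5\right) = 2 \cdot 6 \left(1 + 6\right) 33 \cdot 5 \left(1 - 5\right) = 2 \cdot 6 \cdot 7 \cdot 33 \cdot 5 \left(-4\right) = 84 \cdot 33 \left(-20\right) = 2772 \left(-20\right) = -55440$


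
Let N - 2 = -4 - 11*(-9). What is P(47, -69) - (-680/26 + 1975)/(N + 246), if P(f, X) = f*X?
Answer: -14485872/4459 ≈ -3248.7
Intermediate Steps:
P(f, X) = X*f
N = 97 (N = 2 + (-4 - 11*(-9)) = 2 + (-4 + 99) = 2 + 95 = 97)
P(47, -69) - (-680/26 + 1975)/(N + 246) = -69*47 - (-680/26 + 1975)/(97 + 246) = -3243 - (-680/26 + 1975)/343 = -3243 - (-34*10/13 + 1975)/343 = -3243 - (-340/13 + 1975)/343 = -3243 - 25335/(13*343) = -3243 - 1*25335/4459 = -3243 - 25335/4459 = -14485872/4459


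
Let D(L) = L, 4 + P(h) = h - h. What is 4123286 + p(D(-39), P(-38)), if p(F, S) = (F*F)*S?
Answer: 4117202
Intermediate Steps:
P(h) = -4 (P(h) = -4 + (h - h) = -4 + 0 = -4)
p(F, S) = S*F² (p(F, S) = F²*S = S*F²)
4123286 + p(D(-39), P(-38)) = 4123286 - 4*(-39)² = 4123286 - 4*1521 = 4123286 - 6084 = 4117202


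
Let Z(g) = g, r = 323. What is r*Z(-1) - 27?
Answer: -350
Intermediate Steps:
r*Z(-1) - 27 = 323*(-1) - 27 = -323 - 27 = -350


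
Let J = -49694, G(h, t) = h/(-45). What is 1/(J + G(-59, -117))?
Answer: -45/2236171 ≈ -2.0124e-5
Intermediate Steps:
G(h, t) = -h/45 (G(h, t) = h*(-1/45) = -h/45)
1/(J + G(-59, -117)) = 1/(-49694 - 1/45*(-59)) = 1/(-49694 + 59/45) = 1/(-2236171/45) = -45/2236171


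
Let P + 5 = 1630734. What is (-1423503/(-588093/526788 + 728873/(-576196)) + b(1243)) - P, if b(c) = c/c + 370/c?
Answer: -38669710816995752024/37435968812539 ≈ -1.0330e+6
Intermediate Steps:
P = 1630729 (P = -5 + 1630734 = 1630729)
b(c) = 1 + 370/c
(-1423503/(-588093/526788 + 728873/(-576196)) + b(1243)) - P = (-1423503/(-588093/526788 + 728873/(-576196)) + (370 + 1243)/1243) - 1*1630729 = (-1423503/(-588093*1/526788 + 728873*(-1/576196)) + (1/1243)*1613) - 1630729 = (-1423503/(-196031/175596 - 728873/576196) + 1613/1243) - 1630729 = (-1423503/(-30117432673/12647214102) + 1613/1243) - 1630729 = (-1423503*(-12647214102/30117432673) + 1613/1243) - 1630729 = (18003347215839306/30117432673 + 1613/1243) - 1630729 = 22378209168707158907/37435968812539 - 1630729 = -38669710816995752024/37435968812539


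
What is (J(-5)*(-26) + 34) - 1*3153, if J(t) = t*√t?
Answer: -3119 + 130*I*√5 ≈ -3119.0 + 290.69*I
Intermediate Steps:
J(t) = t^(3/2)
(J(-5)*(-26) + 34) - 1*3153 = ((-5)^(3/2)*(-26) + 34) - 1*3153 = (-5*I*√5*(-26) + 34) - 3153 = (130*I*√5 + 34) - 3153 = (34 + 130*I*√5) - 3153 = -3119 + 130*I*√5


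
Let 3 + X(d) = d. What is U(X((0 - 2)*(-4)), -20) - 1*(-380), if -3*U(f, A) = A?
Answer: 1160/3 ≈ 386.67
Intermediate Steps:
X(d) = -3 + d
U(f, A) = -A/3
U(X((0 - 2)*(-4)), -20) - 1*(-380) = -⅓*(-20) - 1*(-380) = 20/3 + 380 = 1160/3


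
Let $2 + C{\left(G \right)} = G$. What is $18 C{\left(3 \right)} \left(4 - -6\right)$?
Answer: $180$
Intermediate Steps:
$C{\left(G \right)} = -2 + G$
$18 C{\left(3 \right)} \left(4 - -6\right) = 18 \left(-2 + 3\right) \left(4 - -6\right) = 18 \cdot 1 \left(4 + 6\right) = 18 \cdot 10 = 180$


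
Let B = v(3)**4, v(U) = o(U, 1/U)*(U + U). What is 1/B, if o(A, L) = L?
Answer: 1/16 ≈ 0.062500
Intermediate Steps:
v(U) = 2 (v(U) = (U + U)/U = (2*U)/U = 2)
B = 16 (B = 2**4 = 16)
1/B = 1/16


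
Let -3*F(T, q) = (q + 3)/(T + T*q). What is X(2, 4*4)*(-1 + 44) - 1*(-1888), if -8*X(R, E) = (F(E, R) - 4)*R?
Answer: 1112471/576 ≈ 1931.4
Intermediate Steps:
F(T, q) = -(3 + q)/(3*(T + T*q)) (F(T, q) = -(q + 3)/(3*(T + T*q)) = -(3 + q)/(3*(T + T*q)))
X(R, E) = -R*(-4 + (-3 - R)/(3*E*(1 + R)))/8 (X(R, E) = -((-3 - R)/(3*E*(1 + R)) - 4)*R/8 = -(-4 + (-3 - R)/(3*E*(1 + R)))*R/8 = -R*(-4 + (-3 - R)/(3*E*(1 + R)))/8)
X(2, 4*4)*(-1 + 44) - 1*(-1888) = ((1/24)*2*(3 + 2 + 12*(4*4)*(1 + 2))/((4*4)*(1 + 2)))*(-1 + 44) - 1*(-1888) = ((1/24)*2*(3 + 2 + 12*16*3)/(16*3))*43 + 1888 = ((1/24)*2*(1/16)*(1/3)*(3 + 2 + 576))*43 + 1888 = ((1/24)*2*(1/16)*(1/3)*581)*43 + 1888 = (581/576)*43 + 1888 = 24983/576 + 1888 = 1112471/576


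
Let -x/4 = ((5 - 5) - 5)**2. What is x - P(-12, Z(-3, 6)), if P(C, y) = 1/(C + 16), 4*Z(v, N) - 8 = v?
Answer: -401/4 ≈ -100.25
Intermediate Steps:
Z(v, N) = 2 + v/4
P(C, y) = 1/(16 + C)
x = -100 (x = -4*((5 - 5) - 5)**2 = -4*(0 - 5)**2 = -4*(-5)**2 = -4*25 = -100)
x - P(-12, Z(-3, 6)) = -100 - 1/(16 - 12) = -100 - 1/4 = -401/4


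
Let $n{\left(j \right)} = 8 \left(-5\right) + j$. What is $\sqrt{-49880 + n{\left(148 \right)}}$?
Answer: $2 i \sqrt{12443} \approx 223.1 i$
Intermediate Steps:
$n{\left(j \right)} = -40 + j$
$\sqrt{-49880 + n{\left(148 \right)}} = \sqrt{-49880 + \left(-40 + 148\right)} = \sqrt{-49880 + 108} = \sqrt{-49772} = 2 i \sqrt{12443}$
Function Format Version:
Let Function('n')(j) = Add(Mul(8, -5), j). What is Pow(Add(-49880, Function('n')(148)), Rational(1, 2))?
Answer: Mul(2, I, Pow(12443, Rational(1, 2))) ≈ Mul(223.10, I)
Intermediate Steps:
Function('n')(j) = Add(-40, j)
Pow(Add(-49880, Function('n')(148)), Rational(1, 2)) = Pow(Add(-49880, Add(-40, 148)), Rational(1, 2)) = Pow(Add(-49880, 108), Rational(1, 2)) = Pow(-49772, Rational(1, 2)) = Mul(2, I, Pow(12443, Rational(1, 2)))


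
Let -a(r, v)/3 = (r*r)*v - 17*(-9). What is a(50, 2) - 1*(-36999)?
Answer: 21540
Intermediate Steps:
a(r, v) = -459 - 3*v*r² (a(r, v) = -3*((r*r)*v - 17*(-9)) = -3*(r²*v + 153) = -3*(v*r² + 153) = -3*(153 + v*r²) = -459 - 3*v*r²)
a(50, 2) - 1*(-36999) = (-459 - 3*2*50²) - 1*(-36999) = (-459 - 3*2*2500) + 36999 = (-459 - 15000) + 36999 = -15459 + 36999 = 21540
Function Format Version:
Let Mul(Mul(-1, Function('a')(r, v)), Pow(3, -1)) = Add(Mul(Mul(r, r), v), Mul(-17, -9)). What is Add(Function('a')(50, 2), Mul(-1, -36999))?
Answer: 21540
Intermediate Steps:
Function('a')(r, v) = Add(-459, Mul(-3, v, Pow(r, 2))) (Function('a')(r, v) = Mul(-3, Add(Mul(Mul(r, r), v), Mul(-17, -9))) = Mul(-3, Add(Mul(Pow(r, 2), v), 153)) = Mul(-3, Add(Mul(v, Pow(r, 2)), 153)) = Mul(-3, Add(153, Mul(v, Pow(r, 2)))) = Add(-459, Mul(-3, v, Pow(r, 2))))
Add(Function('a')(50, 2), Mul(-1, -36999)) = Add(Add(-459, Mul(-3, 2, Pow(50, 2))), Mul(-1, -36999)) = Add(Add(-459, Mul(-3, 2, 2500)), 36999) = Add(Add(-459, -15000), 36999) = Add(-15459, 36999) = 21540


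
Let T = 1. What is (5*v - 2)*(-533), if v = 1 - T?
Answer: 1066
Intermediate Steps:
v = 0 (v = 1 - 1*1 = 1 - 1 = 0)
(5*v - 2)*(-533) = (5*0 - 2)*(-533) = (0 - 2)*(-533) = -2*(-533) = 1066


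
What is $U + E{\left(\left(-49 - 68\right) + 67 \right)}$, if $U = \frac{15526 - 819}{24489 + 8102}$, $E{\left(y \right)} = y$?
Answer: $- \frac{1614843}{32591} \approx -49.549$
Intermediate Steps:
$U = \frac{14707}{32591} \approx 0.45126$
$U + E{\left(\left(-49 - 68\right) + 67 \right)} = \frac{14707}{32591} + \left(\left(-49 - 68\right) + 67\right) = \frac{14707}{32591} + \left(-117 + 67\right) = \frac{14707}{32591} - 50 = - \frac{1614843}{32591}$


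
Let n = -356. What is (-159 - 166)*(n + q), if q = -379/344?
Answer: 39923975/344 ≈ 1.1606e+5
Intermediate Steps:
q = -379/344 (q = -379*1/344 = -379/344 ≈ -1.1017)
(-159 - 166)*(n + q) = (-159 - 166)*(-356 - 379/344) = -325*(-122843/344) = 39923975/344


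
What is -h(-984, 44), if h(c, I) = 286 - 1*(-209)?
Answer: -495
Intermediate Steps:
h(c, I) = 495 (h(c, I) = 286 + 209 = 495)
-h(-984, 44) = -1*495 = -495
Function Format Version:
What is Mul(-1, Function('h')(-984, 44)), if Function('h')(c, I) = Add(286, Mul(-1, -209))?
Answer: -495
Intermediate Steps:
Function('h')(c, I) = 495 (Function('h')(c, I) = Add(286, 209) = 495)
Mul(-1, Function('h')(-984, 44)) = Mul(-1, 495) = -495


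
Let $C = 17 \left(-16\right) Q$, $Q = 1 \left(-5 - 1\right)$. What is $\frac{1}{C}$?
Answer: $\frac{1}{1632} \approx 0.00061275$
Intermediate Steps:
$Q = -6$ ($Q = 1 \left(-6\right) = -6$)
$C = 1632$ ($C = 17 \left(-16\right) \left(-6\right) = \left(-272\right) \left(-6\right) = 1632$)
$\frac{1}{C} = \frac{1}{1632}$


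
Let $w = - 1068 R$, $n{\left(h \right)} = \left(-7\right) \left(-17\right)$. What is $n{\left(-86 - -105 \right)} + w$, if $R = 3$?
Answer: $-3085$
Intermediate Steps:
$n{\left(h \right)} = 119$
$w = -3204$ ($w = \left(-1068\right) 3 = -3204$)
$n{\left(-86 - -105 \right)} + w = 119 - 3204 = -3085$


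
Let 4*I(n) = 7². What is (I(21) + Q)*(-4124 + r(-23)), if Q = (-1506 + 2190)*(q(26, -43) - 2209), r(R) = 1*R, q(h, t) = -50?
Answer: 25630844525/4 ≈ 6.4077e+9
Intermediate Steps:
I(n) = 49/4 (I(n) = (¼)*7² = (¼)*49 = 49/4)
r(R) = R
Q = -1545156 (Q = (-1506 + 2190)*(-50 - 2209) = 684*(-2259) = -1545156)
(I(21) + Q)*(-4124 + r(-23)) = (49/4 - 1545156)*(-4124 - 23) = -6180575/4*(-4147) = 25630844525/4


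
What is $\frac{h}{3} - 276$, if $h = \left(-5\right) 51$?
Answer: $-361$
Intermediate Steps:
$h = -255$
$\frac{h}{3} - 276 = \frac{1}{3} \left(-255\right) - 276 = -85 - 276 = -361$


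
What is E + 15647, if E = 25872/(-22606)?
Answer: 176845105/11303 ≈ 15646.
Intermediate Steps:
E = -12936/11303 (E = 25872*(-1/22606) = -12936/11303 ≈ -1.1445)
E + 15647 = -12936/11303 + 15647 = 176845105/11303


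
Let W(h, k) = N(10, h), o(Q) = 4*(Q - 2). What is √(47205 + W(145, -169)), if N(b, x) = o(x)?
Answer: √47777 ≈ 218.58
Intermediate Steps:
o(Q) = -8 + 4*Q (o(Q) = 4*(-2 + Q) = -8 + 4*Q)
N(b, x) = -8 + 4*x
W(h, k) = -8 + 4*h
√(47205 + W(145, -169)) = √(47205 + (-8 + 4*145)) = √(47205 + (-8 + 580)) = √(47205 + 572) = √47777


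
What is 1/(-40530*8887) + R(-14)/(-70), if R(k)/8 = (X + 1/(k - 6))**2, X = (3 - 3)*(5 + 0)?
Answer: -735089/2572786500 ≈ -0.00028572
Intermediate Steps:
X = 0 (X = 0*5 = 0)
R(k) = 8/(-6 + k)**2 (R(k) = 8*(0 + 1/(k - 6))**2 = 8*(0 + 1/(-6 + k))**2 = 8*(1/(-6 + k))**2 = 8/(-6 + k)**2)
1/(-40530*8887) + R(-14)/(-70) = 1/(-40530*8887) + (8/(-6 - 14)**2)/(-70) = -1/40530*1/8887 + (8/(-20)**2)*(-1/70) = -1/360190110 + (8*(1/400))*(-1/70) = -1/360190110 + (1/50)*(-1/70) = -1/360190110 - 1/3500 = -735089/2572786500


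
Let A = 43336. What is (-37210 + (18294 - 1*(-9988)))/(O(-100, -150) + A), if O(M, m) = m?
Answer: -4464/21593 ≈ -0.20673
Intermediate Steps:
(-37210 + (18294 - 1*(-9988)))/(O(-100, -150) + A) = (-37210 + (18294 - 1*(-9988)))/(-150 + 43336) = (-37210 + (18294 + 9988))/43186 = (-37210 + 28282)*(1/43186) = -8928*1/43186 = -4464/21593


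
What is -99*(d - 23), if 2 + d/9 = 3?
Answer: 1386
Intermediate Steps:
d = 9 (d = -18 + 9*3 = -18 + 27 = 9)
-99*(d - 23) = -99*(9 - 23) = -99*(-14) = 1386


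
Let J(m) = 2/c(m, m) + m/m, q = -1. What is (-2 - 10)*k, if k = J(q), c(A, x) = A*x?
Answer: -36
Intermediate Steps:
J(m) = 1 + 2/m**2 (J(m) = 2/((m*m)) + m/m = 2/(m**2) + 1 = 2/m**2 + 1 = 1 + 2/m**2)
k = 3 (k = 1 + 2/(-1)**2 = 1 + 2*1 = 1 + 2 = 3)
(-2 - 10)*k = (-2 - 10)*3 = -12*3 = -36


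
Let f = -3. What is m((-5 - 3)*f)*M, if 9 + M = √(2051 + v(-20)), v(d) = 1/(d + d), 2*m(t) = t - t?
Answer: 0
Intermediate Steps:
m(t) = 0 (m(t) = (t - t)/2 = (½)*0 = 0)
v(d) = 1/(2*d)
M = -9 + √820390/20 (M = -9 + √(2051 + (½)/(-20)) = -9 + √(2051 + (½)*(-1/20)) = -9 + √(2051 - 1/40) = -9 + √(82039/40) = -9 + √820390/20 ≈ 36.288)
m((-5 - 3)*f)*M = 0*(-9 + √820390/20) = 0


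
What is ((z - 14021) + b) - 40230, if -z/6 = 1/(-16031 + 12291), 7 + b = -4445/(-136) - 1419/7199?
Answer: -2919963550367/53848520 ≈ -54226.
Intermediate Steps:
b = 24953123/979064 (b = -7 + (-4445/(-136) - 1419/7199) = -7 + (-4445*(-1/136) - 1419*1/7199) = -7 + (4445/136 - 1419/7199) = -7 + 31806571/979064 = 24953123/979064 ≈ 25.487)
z = 3/1870 (z = -6/(-16031 + 12291) = -6/(-3740) = -6*(-1/3740) = 3/1870 ≈ 0.0016043)
((z - 14021) + b) - 40230 = ((3/1870 - 14021) + 24953123/979064) - 40230 = (-26219267/1870 + 24953123/979064) - 40230 = -753637590767/53848520 - 40230 = -2919963550367/53848520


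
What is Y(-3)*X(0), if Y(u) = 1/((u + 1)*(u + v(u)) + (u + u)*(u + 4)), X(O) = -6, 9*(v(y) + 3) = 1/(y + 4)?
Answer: -27/26 ≈ -1.0385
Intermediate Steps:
v(y) = -3 + 1/(9*(4 + y)) (v(y) = -3 + 1/(9*(y + 4)) = -3 + 1/(9*(4 + y)))
Y(u) = 1/((1 + u)*(u + (-107 - 27*u)/(9*(4 + u))) + 2*u*(4 + u)) (Y(u) = 1/((u + 1)*(u + (-107 - 27*u)/(9*(4 + u))) + (u + u)*(u + 4)) = 1/((1 + u)*(u + (-107 - 27*u)/(9*(4 + u))) + (2*u)*(4 + u)) = 1/((1 + u)*(u + (-107 - 27*u)/(9*(4 + u))) + 2*u*(4 + u)))
Y(-3)*X(0) = (9*(4 - 3)/(-107 + 27*(-3)³ + 162*(-3)² + 190*(-3)))*(-6) = (9*1/(-107 + 27*(-27) + 162*9 - 570))*(-6) = (9*1/(-107 - 729 + 1458 - 570))*(-6) = (9*1/52)*(-6) = (9*(1/52)*1)*(-6) = (9/52)*(-6) = -27/26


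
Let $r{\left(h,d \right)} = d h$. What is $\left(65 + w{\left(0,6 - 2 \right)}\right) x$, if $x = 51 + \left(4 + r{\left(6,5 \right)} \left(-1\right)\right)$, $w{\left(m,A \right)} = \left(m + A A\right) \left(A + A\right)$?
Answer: $4825$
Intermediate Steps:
$w{\left(m,A \right)} = 2 A \left(m + A^{2}\right)$ ($w{\left(m,A \right)} = \left(m + A^{2}\right) 2 A = 2 A \left(m + A^{2}\right)$)
$x = 25$ ($x = 51 + \left(4 + 5 \cdot 6 \left(-1\right)\right) = 51 + \left(4 + 30 \left(-1\right)\right) = 51 + \left(4 - 30\right) = 51 - 26 = 25$)
$\left(65 + w{\left(0,6 - 2 \right)}\right) x = \left(65 + 2 \left(6 - 2\right) \left(0 + \left(6 - 2\right)^{2}\right)\right) 25 = \left(65 + 2 \cdot 4 \left(0 + 4^{2}\right)\right) 25 = \left(65 + 2 \cdot 4 \left(0 + 16\right)\right) 25 = \left(65 + 2 \cdot 4 \cdot 16\right) 25 = \left(65 + 128\right) 25 = 193 \cdot 25 = 4825$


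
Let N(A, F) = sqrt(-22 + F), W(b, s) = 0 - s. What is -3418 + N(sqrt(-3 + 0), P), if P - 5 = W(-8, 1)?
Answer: -3418 + 3*I*sqrt(2) ≈ -3418.0 + 4.2426*I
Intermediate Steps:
W(b, s) = -s
P = 4 (P = 5 - 1*1 = 5 - 1 = 4)
-3418 + N(sqrt(-3 + 0), P) = -3418 + sqrt(-22 + 4) = -3418 + sqrt(-18) = -3418 + 3*I*sqrt(2)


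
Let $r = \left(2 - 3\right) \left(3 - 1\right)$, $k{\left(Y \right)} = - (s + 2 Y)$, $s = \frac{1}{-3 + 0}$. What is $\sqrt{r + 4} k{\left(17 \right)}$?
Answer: $- \frac{101 \sqrt{2}}{3} \approx -47.612$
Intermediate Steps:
$s = - \frac{1}{3}$ ($s = \frac{1}{-3} = - \frac{1}{3} \approx -0.33333$)
$k{\left(Y \right)} = \frac{1}{3} - 2 Y$ ($k{\left(Y \right)} = - (- \frac{1}{3} + 2 Y) = \frac{1}{3} - 2 Y$)
$r = -2$ ($r = \left(-1\right) 2 = -2$)
$\sqrt{r + 4} k{\left(17 \right)} = \sqrt{-2 + 4} \left(\frac{1}{3} - 34\right) = \sqrt{2} \left(\frac{1}{3} - 34\right) = \sqrt{2} \left(- \frac{101}{3}\right) = - \frac{101 \sqrt{2}}{3}$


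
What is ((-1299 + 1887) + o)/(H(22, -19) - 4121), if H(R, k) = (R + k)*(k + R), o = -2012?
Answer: 89/257 ≈ 0.34630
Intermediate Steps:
H(R, k) = (R + k)**2 (H(R, k) = (R + k)*(R + k) = (R + k)**2)
((-1299 + 1887) + o)/(H(22, -19) - 4121) = ((-1299 + 1887) - 2012)/((22 - 19)**2 - 4121) = (588 - 2012)/(3**2 - 4121) = -1424/(9 - 4121) = -1424/(-4112) = -1424*(-1/4112) = 89/257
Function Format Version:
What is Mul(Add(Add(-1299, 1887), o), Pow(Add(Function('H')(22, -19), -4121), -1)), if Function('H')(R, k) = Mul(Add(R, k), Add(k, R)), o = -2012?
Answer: Rational(89, 257) ≈ 0.34630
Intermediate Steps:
Function('H')(R, k) = Pow(Add(R, k), 2) (Function('H')(R, k) = Mul(Add(R, k), Add(R, k)) = Pow(Add(R, k), 2))
Mul(Add(Add(-1299, 1887), o), Pow(Add(Function('H')(22, -19), -4121), -1)) = Mul(Add(Add(-1299, 1887), -2012), Pow(Add(Pow(Add(22, -19), 2), -4121), -1)) = Mul(Add(588, -2012), Pow(Add(Pow(3, 2), -4121), -1)) = Mul(-1424, Pow(Add(9, -4121), -1)) = Mul(-1424, Pow(-4112, -1)) = Mul(-1424, Rational(-1, 4112)) = Rational(89, 257)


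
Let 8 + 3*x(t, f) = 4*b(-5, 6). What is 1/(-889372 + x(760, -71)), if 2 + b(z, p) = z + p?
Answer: -1/889376 ≈ -1.1244e-6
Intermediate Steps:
b(z, p) = -2 + p + z (b(z, p) = -2 + (z + p) = -2 + (p + z) = -2 + p + z)
x(t, f) = -4 (x(t, f) = -8/3 + (4*(-2 + 6 - 5))/3 = -8/3 + (4*(-1))/3 = -8/3 + (⅓)*(-4) = -8/3 - 4/3 = -4)
1/(-889372 + x(760, -71)) = 1/(-889372 - 4) = 1/(-889376) = -1/889376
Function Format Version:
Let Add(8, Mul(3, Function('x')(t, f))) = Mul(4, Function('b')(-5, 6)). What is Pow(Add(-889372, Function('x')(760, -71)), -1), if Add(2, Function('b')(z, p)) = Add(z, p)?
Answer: Rational(-1, 889376) ≈ -1.1244e-6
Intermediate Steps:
Function('b')(z, p) = Add(-2, p, z) (Function('b')(z, p) = Add(-2, Add(z, p)) = Add(-2, Add(p, z)) = Add(-2, p, z))
Function('x')(t, f) = -4 (Function('x')(t, f) = Add(Rational(-8, 3), Mul(Rational(1, 3), Mul(4, Add(-2, 6, -5)))) = Add(Rational(-8, 3), Mul(Rational(1, 3), Mul(4, -1))) = Add(Rational(-8, 3), Mul(Rational(1, 3), -4)) = Add(Rational(-8, 3), Rational(-4, 3)) = -4)
Pow(Add(-889372, Function('x')(760, -71)), -1) = Pow(Add(-889372, -4), -1) = Pow(-889376, -1) = Rational(-1, 889376)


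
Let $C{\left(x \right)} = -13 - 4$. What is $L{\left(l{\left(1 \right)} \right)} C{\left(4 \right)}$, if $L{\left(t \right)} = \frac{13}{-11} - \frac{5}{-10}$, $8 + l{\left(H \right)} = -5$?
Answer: $\frac{255}{22} \approx 11.591$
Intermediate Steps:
$l{\left(H \right)} = -13$ ($l{\left(H \right)} = -8 - 5 = -13$)
$C{\left(x \right)} = -17$
$L{\left(t \right)} = - \frac{15}{22}$ ($L{\left(t \right)} = 13 \left(- \frac{1}{11}\right) - - \frac{1}{2} = - \frac{13}{11} + \frac{1}{2} = - \frac{15}{22}$)
$L{\left(l{\left(1 \right)} \right)} C{\left(4 \right)} = \left(- \frac{15}{22}\right) \left(-17\right) = \frac{255}{22}$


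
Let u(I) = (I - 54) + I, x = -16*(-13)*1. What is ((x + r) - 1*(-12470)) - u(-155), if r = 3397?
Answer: 16439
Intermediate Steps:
x = 208 (x = 208*1 = 208)
u(I) = -54 + 2*I (u(I) = (-54 + I) + I = -54 + 2*I)
((x + r) - 1*(-12470)) - u(-155) = ((208 + 3397) - 1*(-12470)) - (-54 + 2*(-155)) = (3605 + 12470) - (-54 - 310) = 16075 - 1*(-364) = 16075 + 364 = 16439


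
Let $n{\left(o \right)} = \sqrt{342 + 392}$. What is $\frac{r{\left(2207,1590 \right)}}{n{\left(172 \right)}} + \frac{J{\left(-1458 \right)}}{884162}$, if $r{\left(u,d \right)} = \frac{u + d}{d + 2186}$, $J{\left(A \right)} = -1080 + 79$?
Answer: $- \frac{1001}{884162} + \frac{3797 \sqrt{734}}{2771584} \approx 0.035984$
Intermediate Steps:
$n{\left(o \right)} = \sqrt{734}$
$J{\left(A \right)} = -1001$
$r{\left(u,d \right)} = \frac{d + u}{2186 + d}$
$\frac{r{\left(2207,1590 \right)}}{n{\left(172 \right)}} + \frac{J{\left(-1458 \right)}}{884162} = \frac{\frac{1}{2186 + 1590} \left(1590 + 2207\right)}{\sqrt{734}} - \frac{1001}{884162} = \frac{1}{3776} \cdot 3797 \frac{\sqrt{734}}{734} - \frac{1001}{884162} = \frac{3797 \frac{\sqrt{734}}{734}}{3776} - \frac{1001}{884162} = \frac{3797 \sqrt{734}}{2771584} - \frac{1001}{884162} = - \frac{1001}{884162} + \frac{3797 \sqrt{734}}{2771584}$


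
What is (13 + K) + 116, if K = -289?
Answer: -160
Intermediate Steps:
(13 + K) + 116 = (13 - 289) + 116 = -276 + 116 = -160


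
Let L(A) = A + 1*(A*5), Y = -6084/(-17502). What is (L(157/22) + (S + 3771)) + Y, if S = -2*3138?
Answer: -78992874/32087 ≈ -2461.8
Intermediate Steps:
S = -6276
Y = 1014/2917 (Y = -6084*(-1/17502) = 1014/2917 ≈ 0.34762)
L(A) = 6*A (L(A) = A + 1*(5*A) = A + 5*A = 6*A)
(L(157/22) + (S + 3771)) + Y = (6*(157/22) + (-6276 + 3771)) + 1014/2917 = (6*(157*(1/22)) - 2505) + 1014/2917 = (6*(157/22) - 2505) + 1014/2917 = (471/11 - 2505) + 1014/2917 = -27084/11 + 1014/2917 = -78992874/32087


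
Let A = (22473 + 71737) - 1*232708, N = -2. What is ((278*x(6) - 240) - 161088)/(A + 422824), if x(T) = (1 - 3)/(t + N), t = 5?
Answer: -34610/60927 ≈ -0.56806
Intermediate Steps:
x(T) = -⅔ (x(T) = (1 - 3)/(5 - 2) = -2/3 = -2*⅓ = -⅔)
A = -138498 (A = 94210 - 232708 = -138498)
((278*x(6) - 240) - 161088)/(A + 422824) = ((278*(-⅔) - 240) - 161088)/(-138498 + 422824) = ((-556/3 - 240) - 161088)/284326 = (-1276/3 - 161088)*(1/284326) = -484540/3*1/284326 = -34610/60927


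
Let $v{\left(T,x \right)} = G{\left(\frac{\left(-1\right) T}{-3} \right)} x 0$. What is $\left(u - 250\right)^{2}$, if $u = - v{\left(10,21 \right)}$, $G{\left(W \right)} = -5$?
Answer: $62500$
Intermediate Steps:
$v{\left(T,x \right)} = 0$ ($v{\left(T,x \right)} = - 5 x 0 = 0$)
$u = 0$ ($u = \left(-1\right) 0 = 0$)
$\left(u - 250\right)^{2} = \left(0 - 250\right)^{2} = \left(-250\right)^{2} = 62500$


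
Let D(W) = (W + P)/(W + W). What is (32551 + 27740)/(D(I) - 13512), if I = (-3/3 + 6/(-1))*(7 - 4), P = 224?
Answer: -361746/81101 ≈ -4.4604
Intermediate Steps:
I = -21 (I = (-3*⅓ + 6*(-1))*3 = (-1 - 6)*3 = -7*3 = -21)
D(W) = (224 + W)/(2*W) (D(W) = (W + 224)/(W + W) = (224 + W)/((2*W)) = (224 + W)*(1/(2*W)) = (224 + W)/(2*W))
(32551 + 27740)/(D(I) - 13512) = (32551 + 27740)/((½)*(224 - 21)/(-21) - 13512) = 60291/((½)*(-1/21)*203 - 13512) = 60291/(-29/6 - 13512) = 60291/(-81101/6) = 60291*(-6/81101) = -361746/81101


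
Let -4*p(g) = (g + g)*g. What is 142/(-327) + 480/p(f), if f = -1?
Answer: -314062/327 ≈ -960.43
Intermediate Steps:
p(g) = -g²/2 (p(g) = -(g + g)*g/4 = -2*g*g/4 = -g²/2)
142/(-327) + 480/p(f) = 142/(-327) + 480/((-½*(-1)²)) = 142*(-1/327) + 480/((-½*1)) = -142/327 + 480/(-½) = -142/327 + 480*(-2) = -142/327 - 960 = -314062/327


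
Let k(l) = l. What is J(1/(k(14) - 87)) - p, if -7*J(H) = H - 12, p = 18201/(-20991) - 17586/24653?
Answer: 290588210380/88145987951 ≈ 3.2967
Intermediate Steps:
p = -272618993/172497041 (p = 18201*(-1/20991) - 17586*1/24653 = -6067/6997 - 17586/24653 = -272618993/172497041 ≈ -1.5804)
J(H) = 12/7 - H/7 (J(H) = -(H - 12)/7 = -(-12 + H)/7 = 12/7 - H/7)
J(1/(k(14) - 87)) - p = (12/7 - 1/(7*(14 - 87))) - 1*(-272618993/172497041) = (12/7 - ⅐/(-73)) + 272618993/172497041 = (12/7 - ⅐*(-1/73)) + 272618993/172497041 = (12/7 + 1/511) + 272618993/172497041 = 877/511 + 272618993/172497041 = 290588210380/88145987951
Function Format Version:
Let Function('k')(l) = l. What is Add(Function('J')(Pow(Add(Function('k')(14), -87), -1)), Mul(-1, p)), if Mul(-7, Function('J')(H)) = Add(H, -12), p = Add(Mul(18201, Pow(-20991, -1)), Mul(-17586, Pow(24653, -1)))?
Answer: Rational(290588210380, 88145987951) ≈ 3.2967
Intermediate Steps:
p = Rational(-272618993, 172497041) (p = Add(Mul(18201, Rational(-1, 20991)), Mul(-17586, Rational(1, 24653))) = Add(Rational(-6067, 6997), Rational(-17586, 24653)) = Rational(-272618993, 172497041) ≈ -1.5804)
Function('J')(H) = Add(Rational(12, 7), Mul(Rational(-1, 7), H)) (Function('J')(H) = Mul(Rational(-1, 7), Add(H, -12)) = Mul(Rational(-1, 7), Add(-12, H)) = Add(Rational(12, 7), Mul(Rational(-1, 7), H)))
Add(Function('J')(Pow(Add(Function('k')(14), -87), -1)), Mul(-1, p)) = Add(Add(Rational(12, 7), Mul(Rational(-1, 7), Pow(Add(14, -87), -1))), Mul(-1, Rational(-272618993, 172497041))) = Add(Add(Rational(12, 7), Mul(Rational(-1, 7), Pow(-73, -1))), Rational(272618993, 172497041)) = Add(Add(Rational(12, 7), Mul(Rational(-1, 7), Rational(-1, 73))), Rational(272618993, 172497041)) = Add(Add(Rational(12, 7), Rational(1, 511)), Rational(272618993, 172497041)) = Add(Rational(877, 511), Rational(272618993, 172497041)) = Rational(290588210380, 88145987951)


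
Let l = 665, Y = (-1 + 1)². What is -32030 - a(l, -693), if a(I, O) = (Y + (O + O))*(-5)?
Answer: -38960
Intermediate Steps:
Y = 0 (Y = 0² = 0)
a(I, O) = -10*O (a(I, O) = (0 + (O + O))*(-5) = (0 + 2*O)*(-5) = (2*O)*(-5) = -10*O)
-32030 - a(l, -693) = -32030 - (-10)*(-693) = -32030 - 1*6930 = -32030 - 6930 = -38960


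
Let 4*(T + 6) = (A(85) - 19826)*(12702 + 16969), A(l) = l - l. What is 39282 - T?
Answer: 294207199/2 ≈ 1.4710e+8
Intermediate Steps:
A(l) = 0
T = -294128635/2 (T = -6 + ((0 - 19826)*(12702 + 16969))/4 = -6 + (-19826*29671)/4 = -6 + (1/4)*(-588257246) = -6 - 294128623/2 = -294128635/2 ≈ -1.4706e+8)
39282 - T = 39282 - 1*(-294128635/2) = 39282 + 294128635/2 = 294207199/2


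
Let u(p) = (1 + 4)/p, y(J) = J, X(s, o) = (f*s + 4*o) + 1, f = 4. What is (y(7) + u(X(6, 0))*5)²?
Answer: 64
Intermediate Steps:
X(s, o) = 1 + 4*o + 4*s (X(s, o) = (4*s + 4*o) + 1 = (4*o + 4*s) + 1 = 1 + 4*o + 4*s)
u(p) = 5/p
(y(7) + u(X(6, 0))*5)² = (7 + (5/(1 + 4*0 + 4*6))*5)² = (7 + (5/(1 + 0 + 24))*5)² = (7 + (5/25)*5)² = (7 + (5*(1/25))*5)² = (7 + (⅕)*5)² = (7 + 1)² = 8² = 64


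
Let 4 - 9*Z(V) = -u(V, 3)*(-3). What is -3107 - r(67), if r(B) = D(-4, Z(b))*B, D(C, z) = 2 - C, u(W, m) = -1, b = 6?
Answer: -3509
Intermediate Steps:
Z(V) = 7/9 (Z(V) = 4/9 - (-1*(-1))*(-3)/9 = 4/9 - (-3)/9 = 4/9 - ⅑*(-3) = 4/9 + ⅓ = 7/9)
r(B) = 6*B (r(B) = (2 - 1*(-4))*B = (2 + 4)*B = 6*B)
-3107 - r(67) = -3107 - 6*67 = -3107 - 1*402 = -3107 - 402 = -3509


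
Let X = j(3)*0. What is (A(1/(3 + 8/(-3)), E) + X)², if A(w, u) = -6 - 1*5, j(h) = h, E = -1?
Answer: 121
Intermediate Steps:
A(w, u) = -11 (A(w, u) = -6 - 5 = -11)
X = 0 (X = 3*0 = 0)
(A(1/(3 + 8/(-3)), E) + X)² = (-11 + 0)² = (-11)² = 121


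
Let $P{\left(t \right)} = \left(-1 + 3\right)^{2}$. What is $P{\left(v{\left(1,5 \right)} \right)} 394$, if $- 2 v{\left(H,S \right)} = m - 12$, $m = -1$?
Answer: $1576$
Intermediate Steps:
$v{\left(H,S \right)} = \frac{13}{2}$ ($v{\left(H,S \right)} = - \frac{-1 - 12}{2} = \left(- \frac{1}{2}\right) \left(-13\right) = \frac{13}{2}$)
$P{\left(t \right)} = 4$ ($P{\left(t \right)} = 2^{2} = 4$)
$P{\left(v{\left(1,5 \right)} \right)} 394 = 4 \cdot 394 = 1576$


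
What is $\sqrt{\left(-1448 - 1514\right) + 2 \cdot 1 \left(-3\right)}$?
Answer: $2 i \sqrt{742} \approx 54.479 i$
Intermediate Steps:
$\sqrt{\left(-1448 - 1514\right) + 2 \cdot 1 \left(-3\right)} = \sqrt{-2962 + 2 \left(-3\right)} = \sqrt{-2962 - 6} = \sqrt{-2968} = 2 i \sqrt{742}$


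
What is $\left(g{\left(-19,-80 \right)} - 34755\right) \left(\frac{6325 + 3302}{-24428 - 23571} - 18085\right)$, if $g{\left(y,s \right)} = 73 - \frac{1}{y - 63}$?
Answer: $\frac{1234364311969633}{1967959} \approx 6.2723 \cdot 10^{8}$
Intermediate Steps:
$g{\left(y,s \right)} = 73 - \frac{1}{-63 + y}$
$\left(g{\left(-19,-80 \right)} - 34755\right) \left(\frac{6325 + 3302}{-24428 - 23571} - 18085\right) = \left(\frac{-4600 + 73 \left(-19\right)}{-63 - 19} - 34755\right) \left(\frac{6325 + 3302}{-24428 - 23571} - 18085\right) = \left(\frac{-4600 - 1387}{-82} - 34755\right) \left(\frac{9627}{-47999} - 18085\right) = \left(\left(- \frac{1}{82}\right) \left(-5987\right) - 34755\right) \left(9627 \left(- \frac{1}{47999}\right) - 18085\right) = \left(\frac{5987}{82} - 34755\right) \left(- \frac{9627}{47999} - 18085\right) = \left(- \frac{2843923}{82}\right) \left(- \frac{868071542}{47999}\right) = \frac{1234364311969633}{1967959}$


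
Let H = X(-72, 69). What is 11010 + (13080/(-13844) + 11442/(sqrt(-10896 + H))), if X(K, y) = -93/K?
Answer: 38102340/3461 - 22884*I*sqrt(1568838)/261473 ≈ 11009.0 - 109.62*I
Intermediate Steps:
H = 31/24 (H = -93/(-72) = -93*(-1/72) = 31/24 ≈ 1.2917)
11010 + (13080/(-13844) + 11442/(sqrt(-10896 + H))) = 11010 + (13080/(-13844) + 11442/(sqrt(-10896 + 31/24))) = 11010 + (13080*(-1/13844) + 11442/(sqrt(-261473/24))) = 11010 + (-3270/3461 + 11442/((I*sqrt(1568838)/12))) = 11010 + (-3270/3461 + 11442*(-2*I*sqrt(1568838)/261473)) = 11010 + (-3270/3461 - 22884*I*sqrt(1568838)/261473) = 38102340/3461 - 22884*I*sqrt(1568838)/261473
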